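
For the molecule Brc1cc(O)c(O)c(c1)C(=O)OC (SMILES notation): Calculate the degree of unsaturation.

Molecular formula: C8H7BrO4.
DoU = (2C + 2 + N − H − X) / 2, where X is the halogen count and O/S are ignored.
    = (2·8 + 2 + 0 − 7 − 1) / 2 = 10 / 2 = 5.

5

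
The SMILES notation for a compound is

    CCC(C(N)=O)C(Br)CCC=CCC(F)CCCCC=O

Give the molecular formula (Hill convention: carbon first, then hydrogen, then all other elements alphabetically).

Walk through each heavy atom and fill implicit hydrogens from standard valence (C 4, N 3, O 2, S 2, halogen 1):
  atom 1: C, bond orders sum to 1 (valence 4) → 3 H
  atom 2: C, bond orders sum to 2 (valence 4) → 2 H
  atom 3: C, bond orders sum to 3 (valence 4) → 1 H
  atom 4: C, bond orders sum to 4 (valence 4) → 0 H
  atom 5: N, bond orders sum to 1 (valence 3) → 2 H
  atom 6: O, bond orders sum to 2 (valence 2) → 0 H
  atom 7: C, bond orders sum to 3 (valence 4) → 1 H
  atom 8: Br (halogen, monovalent) → 0 H
  atom 9: C, bond orders sum to 2 (valence 4) → 2 H
  atom 10: C, bond orders sum to 2 (valence 4) → 2 H
  atom 11: C, bond orders sum to 3 (valence 4) → 1 H
  atom 12: C, bond orders sum to 3 (valence 4) → 1 H
  atom 13: C, bond orders sum to 2 (valence 4) → 2 H
  atom 14: C, bond orders sum to 3 (valence 4) → 1 H
  atom 15: F (halogen, monovalent) → 0 H
  atom 16: C, bond orders sum to 2 (valence 4) → 2 H
  atom 17: C, bond orders sum to 2 (valence 4) → 2 H
  atom 18: C, bond orders sum to 2 (valence 4) → 2 H
  atom 19: C, bond orders sum to 2 (valence 4) → 2 H
  atom 20: C, bond orders sum to 3 (valence 4) → 1 H
  atom 21: O, bond orders sum to 2 (valence 2) → 0 H
Totals → C:16, H:27, Br:1, F:1, N:1, O:2.
In Hill order: C16H27BrFNO2.

C16H27BrFNO2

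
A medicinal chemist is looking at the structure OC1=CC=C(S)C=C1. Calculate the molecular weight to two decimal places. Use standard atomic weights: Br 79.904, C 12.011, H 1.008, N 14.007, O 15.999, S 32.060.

126.17 g/mol

First, the molecular formula is C6H6OS (counting implicit H from valence).
  C: 6 × 12.011 = 72.066
  H: 6 × 1.008 = 6.048
  O: 1 × 15.999 = 15.999
  S: 1 × 32.060 = 32.060
Sum: 6×12.011 + 6×1.008 + 1×15.999 + 1×32.060 = 126.173 → 126.17 g/mol.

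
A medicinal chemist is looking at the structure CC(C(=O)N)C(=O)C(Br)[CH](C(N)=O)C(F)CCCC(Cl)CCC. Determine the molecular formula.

C15H25BrClFN2O3

Walk through each heavy atom and fill implicit hydrogens from standard valence (C 4, N 3, O 2, S 2, halogen 1):
  atom 1: C, bond orders sum to 1 (valence 4) → 3 H
  atom 2: C, bond orders sum to 3 (valence 4) → 1 H
  atom 3: C, bond orders sum to 4 (valence 4) → 0 H
  atom 4: O, bond orders sum to 2 (valence 2) → 0 H
  atom 5: N, bond orders sum to 1 (valence 3) → 2 H
  atom 6: C, bond orders sum to 4 (valence 4) → 0 H
  atom 7: O, bond orders sum to 2 (valence 2) → 0 H
  atom 8: C, bond orders sum to 3 (valence 4) → 1 H
  atom 9: Br (halogen, monovalent) → 0 H
  atom 10: C with explicit H count 1
  atom 11: C, bond orders sum to 4 (valence 4) → 0 H
  atom 12: N, bond orders sum to 1 (valence 3) → 2 H
  atom 13: O, bond orders sum to 2 (valence 2) → 0 H
  atom 14: C, bond orders sum to 3 (valence 4) → 1 H
  atom 15: F (halogen, monovalent) → 0 H
  atom 16: C, bond orders sum to 2 (valence 4) → 2 H
  atom 17: C, bond orders sum to 2 (valence 4) → 2 H
  atom 18: C, bond orders sum to 2 (valence 4) → 2 H
  atom 19: C, bond orders sum to 3 (valence 4) → 1 H
  atom 20: Cl (halogen, monovalent) → 0 H
  atom 21: C, bond orders sum to 2 (valence 4) → 2 H
  atom 22: C, bond orders sum to 2 (valence 4) → 2 H
  atom 23: C, bond orders sum to 1 (valence 4) → 3 H
Totals → C:15, H:25, Br:1, Cl:1, F:1, N:2, O:3.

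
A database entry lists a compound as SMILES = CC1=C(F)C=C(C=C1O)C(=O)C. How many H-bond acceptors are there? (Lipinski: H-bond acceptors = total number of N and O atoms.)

N atoms: 0; O atoms: 2.
Lipinski HBA = 0 + 2 = 2.

2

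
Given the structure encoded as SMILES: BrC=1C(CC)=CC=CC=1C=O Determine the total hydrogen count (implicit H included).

Walk through each heavy atom and fill implicit hydrogens from standard valence (C 4, N 3, O 2, S 2, halogen 1):
  atom 1: Br (halogen, monovalent) → 0 H
  atom 2: C, bond orders sum to 4 (valence 4) → 0 H
  atom 3: C, bond orders sum to 4 (valence 4) → 0 H
  atom 4: C, bond orders sum to 2 (valence 4) → 2 H
  atom 5: C, bond orders sum to 1 (valence 4) → 3 H
  atom 6: C, bond orders sum to 3 (valence 4) → 1 H
  atom 7: C, bond orders sum to 3 (valence 4) → 1 H
  atom 8: C, bond orders sum to 3 (valence 4) → 1 H
  atom 9: C, bond orders sum to 4 (valence 4) → 0 H
  atom 10: C, bond orders sum to 3 (valence 4) → 1 H
  atom 11: O, bond orders sum to 2 (valence 2) → 0 H
Total hydrogens: 9.

9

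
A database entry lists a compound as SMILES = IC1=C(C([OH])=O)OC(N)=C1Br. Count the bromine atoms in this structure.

1

Scan the SMILES for Br atoms (remember two-letter symbols like Cl and Br are single atoms).
Bromine count: 1.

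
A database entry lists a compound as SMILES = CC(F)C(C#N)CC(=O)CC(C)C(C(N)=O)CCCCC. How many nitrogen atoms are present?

2

Scan the SMILES for N atoms (remember two-letter symbols like Cl and Br are single atoms).
Nitrogen count: 2.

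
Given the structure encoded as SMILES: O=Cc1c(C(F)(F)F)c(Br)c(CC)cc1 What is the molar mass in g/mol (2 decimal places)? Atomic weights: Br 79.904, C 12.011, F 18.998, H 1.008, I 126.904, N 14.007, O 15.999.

First, the molecular formula is C10H8BrF3O (counting implicit H from valence).
  Br: 1 × 79.904 = 79.904
  C: 10 × 12.011 = 120.110
  F: 3 × 18.998 = 56.994
  H: 8 × 1.008 = 8.064
  O: 1 × 15.999 = 15.999
Sum: 1×79.904 + 10×12.011 + 3×18.998 + 8×1.008 + 1×15.999 = 281.071 → 281.07 g/mol.

281.07 g/mol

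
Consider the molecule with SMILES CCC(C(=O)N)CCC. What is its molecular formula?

Walk through each heavy atom and fill implicit hydrogens from standard valence (C 4, N 3, O 2, S 2, halogen 1):
  atom 1: C, bond orders sum to 1 (valence 4) → 3 H
  atom 2: C, bond orders sum to 2 (valence 4) → 2 H
  atom 3: C, bond orders sum to 3 (valence 4) → 1 H
  atom 4: C, bond orders sum to 4 (valence 4) → 0 H
  atom 5: O, bond orders sum to 2 (valence 2) → 0 H
  atom 6: N, bond orders sum to 1 (valence 3) → 2 H
  atom 7: C, bond orders sum to 2 (valence 4) → 2 H
  atom 8: C, bond orders sum to 2 (valence 4) → 2 H
  atom 9: C, bond orders sum to 1 (valence 4) → 3 H
Totals → C:7, H:15, N:1, O:1.

C7H15NO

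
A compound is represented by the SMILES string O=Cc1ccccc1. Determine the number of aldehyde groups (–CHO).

The aldehyde motif appears at heavy-atom position 2 in the SMILES.
Aldehyde count: 1.

1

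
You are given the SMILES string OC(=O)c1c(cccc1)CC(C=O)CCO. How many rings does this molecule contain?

In SMILES, each pair of matching ring-closure digits denotes one ring-closing bond; the number of such bonds equals the number of independent rings.
Ring-closure bonds here: 1.

1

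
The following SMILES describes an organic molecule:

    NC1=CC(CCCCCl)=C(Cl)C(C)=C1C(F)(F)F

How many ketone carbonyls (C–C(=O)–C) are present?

0

Scan the SMILES for the ketone motif — none present.
Groups that are present: 1 primary amine.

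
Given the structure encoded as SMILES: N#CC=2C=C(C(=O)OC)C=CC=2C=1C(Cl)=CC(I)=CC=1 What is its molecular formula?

C15H9ClINO2

Walk through each heavy atom and fill implicit hydrogens from standard valence (C 4, N 3, O 2, S 2, halogen 1):
  atom 1: N, bond orders sum to 3 (valence 3) → 0 H
  atom 2: C, bond orders sum to 4 (valence 4) → 0 H
  atom 3: C, bond orders sum to 4 (valence 4) → 0 H
  atom 4: C, bond orders sum to 3 (valence 4) → 1 H
  atom 5: C, bond orders sum to 4 (valence 4) → 0 H
  atom 6: C, bond orders sum to 4 (valence 4) → 0 H
  atom 7: O, bond orders sum to 2 (valence 2) → 0 H
  atom 8: O, bond orders sum to 2 (valence 2) → 0 H
  atom 9: C, bond orders sum to 1 (valence 4) → 3 H
  atom 10: C, bond orders sum to 3 (valence 4) → 1 H
  atom 11: C, bond orders sum to 3 (valence 4) → 1 H
  atom 12: C, bond orders sum to 4 (valence 4) → 0 H
  atom 13: C, bond orders sum to 4 (valence 4) → 0 H
  atom 14: C, bond orders sum to 4 (valence 4) → 0 H
  atom 15: Cl (halogen, monovalent) → 0 H
  atom 16: C, bond orders sum to 3 (valence 4) → 1 H
  atom 17: C, bond orders sum to 4 (valence 4) → 0 H
  atom 18: I (halogen, monovalent) → 0 H
  atom 19: C, bond orders sum to 3 (valence 4) → 1 H
  atom 20: C, bond orders sum to 3 (valence 4) → 1 H
Totals → C:15, H:9, Cl:1, I:1, N:1, O:2.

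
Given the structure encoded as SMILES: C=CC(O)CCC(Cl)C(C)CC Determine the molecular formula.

C10H19ClO

Walk through each heavy atom and fill implicit hydrogens from standard valence (C 4, N 3, O 2, S 2, halogen 1):
  atom 1: C, bond orders sum to 2 (valence 4) → 2 H
  atom 2: C, bond orders sum to 3 (valence 4) → 1 H
  atom 3: C, bond orders sum to 3 (valence 4) → 1 H
  atom 4: O, bond orders sum to 1 (valence 2) → 1 H
  atom 5: C, bond orders sum to 2 (valence 4) → 2 H
  atom 6: C, bond orders sum to 2 (valence 4) → 2 H
  atom 7: C, bond orders sum to 3 (valence 4) → 1 H
  atom 8: Cl (halogen, monovalent) → 0 H
  atom 9: C, bond orders sum to 3 (valence 4) → 1 H
  atom 10: C, bond orders sum to 1 (valence 4) → 3 H
  atom 11: C, bond orders sum to 2 (valence 4) → 2 H
  atom 12: C, bond orders sum to 1 (valence 4) → 3 H
Totals → C:10, H:19, Cl:1, O:1.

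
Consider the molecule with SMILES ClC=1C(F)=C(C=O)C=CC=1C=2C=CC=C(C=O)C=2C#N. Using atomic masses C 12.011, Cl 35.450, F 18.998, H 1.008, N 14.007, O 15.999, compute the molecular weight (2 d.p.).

First, the molecular formula is C15H7ClFNO2 (counting implicit H from valence).
  C: 15 × 12.011 = 180.165
  Cl: 1 × 35.450 = 35.450
  F: 1 × 18.998 = 18.998
  H: 7 × 1.008 = 7.056
  N: 1 × 14.007 = 14.007
  O: 2 × 15.999 = 31.998
Sum: 15×12.011 + 1×35.450 + 1×18.998 + 7×1.008 + 1×14.007 + 2×15.999 = 287.674 → 287.67 g/mol.

287.67 g/mol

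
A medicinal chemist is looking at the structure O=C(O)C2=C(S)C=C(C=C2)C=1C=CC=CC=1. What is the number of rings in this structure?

In SMILES, each pair of matching ring-closure digits denotes one ring-closing bond; the number of such bonds equals the number of independent rings.
Ring-closure bonds here: 2.

2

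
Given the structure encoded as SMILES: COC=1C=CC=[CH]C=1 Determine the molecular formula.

C7H8O

Walk through each heavy atom and fill implicit hydrogens from standard valence (C 4, N 3, O 2, S 2, halogen 1):
  atom 1: C, bond orders sum to 1 (valence 4) → 3 H
  atom 2: O, bond orders sum to 2 (valence 2) → 0 H
  atom 3: C, bond orders sum to 4 (valence 4) → 0 H
  atom 4: C, bond orders sum to 3 (valence 4) → 1 H
  atom 5: C, bond orders sum to 3 (valence 4) → 1 H
  atom 6: C, bond orders sum to 3 (valence 4) → 1 H
  atom 7: C with explicit H count 1
  atom 8: C, bond orders sum to 3 (valence 4) → 1 H
Totals → C:7, H:8, O:1.
In Hill order: C7H8O.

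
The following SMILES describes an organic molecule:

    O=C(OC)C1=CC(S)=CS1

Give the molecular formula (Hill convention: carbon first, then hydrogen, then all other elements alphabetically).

Walk through each heavy atom and fill implicit hydrogens from standard valence (C 4, N 3, O 2, S 2, halogen 1):
  atom 1: O, bond orders sum to 2 (valence 2) → 0 H
  atom 2: C, bond orders sum to 4 (valence 4) → 0 H
  atom 3: O, bond orders sum to 2 (valence 2) → 0 H
  atom 4: C, bond orders sum to 1 (valence 4) → 3 H
  atom 5: C, bond orders sum to 4 (valence 4) → 0 H
  atom 6: C, bond orders sum to 3 (valence 4) → 1 H
  atom 7: C, bond orders sum to 4 (valence 4) → 0 H
  atom 8: S, bond orders sum to 1 (valence 2) → 1 H
  atom 9: C, bond orders sum to 3 (valence 4) → 1 H
  atom 10: S, bond orders sum to 2 (valence 2) → 0 H
Totals → C:6, H:6, O:2, S:2.

C6H6O2S2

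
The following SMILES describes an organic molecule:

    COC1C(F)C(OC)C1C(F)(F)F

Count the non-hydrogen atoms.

Every atom symbol written in the SMILES (organic subset) is one heavy atom; implicit H are not written.
Heavy atoms by element → C:7, F:4, O:2.
Total: 13.

13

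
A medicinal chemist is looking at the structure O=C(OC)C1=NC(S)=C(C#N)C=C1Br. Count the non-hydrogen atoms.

Every atom symbol written in the SMILES (organic subset) is one heavy atom; implicit H are not written.
Heavy atoms by element → Br:1, C:8, N:2, O:2, S:1.
Total: 14.

14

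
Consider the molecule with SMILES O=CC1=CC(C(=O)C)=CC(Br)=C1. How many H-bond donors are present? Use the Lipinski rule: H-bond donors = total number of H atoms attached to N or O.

0

Donors: find every N or O and count the H atoms it carries.
  atom 1 (O): bond orders sum to 2 → 0 H
  atom 7 (O): bond orders sum to 2 → 0 H
Lipinski HBD = 0.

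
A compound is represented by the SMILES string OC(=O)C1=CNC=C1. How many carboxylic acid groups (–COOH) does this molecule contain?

The carboxylic acid motif appears at heavy-atom position 2 in the SMILES.
Carboxylic acid count: 1.

1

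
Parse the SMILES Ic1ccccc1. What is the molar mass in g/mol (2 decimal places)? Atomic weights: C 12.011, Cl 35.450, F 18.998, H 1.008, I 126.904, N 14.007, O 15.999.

First, the molecular formula is C6H5I (counting implicit H from valence).
  C: 6 × 12.011 = 72.066
  H: 5 × 1.008 = 5.040
  I: 1 × 126.904 = 126.904
Sum: 6×12.011 + 5×1.008 + 1×126.904 = 204.010 → 204.01 g/mol.

204.01 g/mol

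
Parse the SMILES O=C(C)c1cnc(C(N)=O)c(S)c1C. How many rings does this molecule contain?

1

In SMILES, each pair of matching ring-closure digits denotes one ring-closing bond; the number of such bonds equals the number of independent rings.
Ring-closure bonds here: 1.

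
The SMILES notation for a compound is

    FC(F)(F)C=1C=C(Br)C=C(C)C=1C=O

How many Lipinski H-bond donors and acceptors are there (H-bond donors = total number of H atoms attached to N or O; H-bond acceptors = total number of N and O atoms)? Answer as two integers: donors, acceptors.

Donors: find every N or O and count the H atoms it carries.
  atom 14 (O): bond orders sum to 2 → 0 H
Lipinski HBD = 0.
Acceptors: N atoms = 0, O atoms = 1 → HBA = 1.

0, 1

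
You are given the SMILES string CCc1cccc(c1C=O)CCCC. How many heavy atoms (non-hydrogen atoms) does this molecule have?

Every atom symbol written in the SMILES (organic subset) is one heavy atom; implicit H are not written.
Heavy atoms by element → C:13, O:1.
Total: 14.

14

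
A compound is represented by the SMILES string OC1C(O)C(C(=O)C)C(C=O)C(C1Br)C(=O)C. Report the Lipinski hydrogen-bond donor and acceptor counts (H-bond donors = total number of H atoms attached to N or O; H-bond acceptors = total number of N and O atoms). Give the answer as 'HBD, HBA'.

Donors: find every N or O and count the H atoms it carries.
  atom 1 (O): bond orders sum to 1 → 1 H
  atom 4 (O): bond orders sum to 1 → 1 H
  atom 7 (O): bond orders sum to 2 → 0 H
  atom 11 (O): bond orders sum to 2 → 0 H
  atom 16 (O): bond orders sum to 2 → 0 H
Lipinski HBD = 2.
Acceptors: N atoms = 0, O atoms = 5 → HBA = 5.

2, 5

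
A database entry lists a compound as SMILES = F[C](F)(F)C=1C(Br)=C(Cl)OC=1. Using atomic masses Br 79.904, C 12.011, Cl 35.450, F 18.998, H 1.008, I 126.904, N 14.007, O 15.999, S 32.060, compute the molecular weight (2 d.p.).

249.41 g/mol

First, the molecular formula is C5HBrClF3O (counting implicit H from valence).
  Br: 1 × 79.904 = 79.904
  C: 5 × 12.011 = 60.055
  Cl: 1 × 35.450 = 35.450
  F: 3 × 18.998 = 56.994
  H: 1 × 1.008 = 1.008
  O: 1 × 15.999 = 15.999
Sum: 1×79.904 + 5×12.011 + 1×35.450 + 3×18.998 + 1×1.008 + 1×15.999 = 249.410 → 249.41 g/mol.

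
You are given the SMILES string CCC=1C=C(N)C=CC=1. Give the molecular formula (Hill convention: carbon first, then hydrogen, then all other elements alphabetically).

Walk through each heavy atom and fill implicit hydrogens from standard valence (C 4, N 3, O 2, S 2, halogen 1):
  atom 1: C, bond orders sum to 1 (valence 4) → 3 H
  atom 2: C, bond orders sum to 2 (valence 4) → 2 H
  atom 3: C, bond orders sum to 4 (valence 4) → 0 H
  atom 4: C, bond orders sum to 3 (valence 4) → 1 H
  atom 5: C, bond orders sum to 4 (valence 4) → 0 H
  atom 6: N, bond orders sum to 1 (valence 3) → 2 H
  atom 7: C, bond orders sum to 3 (valence 4) → 1 H
  atom 8: C, bond orders sum to 3 (valence 4) → 1 H
  atom 9: C, bond orders sum to 3 (valence 4) → 1 H
Totals → C:8, H:11, N:1.
In Hill order: C8H11N.

C8H11N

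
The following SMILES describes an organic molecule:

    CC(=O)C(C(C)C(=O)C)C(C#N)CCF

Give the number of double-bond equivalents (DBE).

Degree of unsaturation = (number of rings) + (number of π bonds).
Ring closures in the SMILES: 0.
π bonds: 2 double bonds (each 1 DoU), 1 triple bond (each 2 DoU) → 4 DoU from unsaturation.
Total DoU = 0 + 4 = 4.

4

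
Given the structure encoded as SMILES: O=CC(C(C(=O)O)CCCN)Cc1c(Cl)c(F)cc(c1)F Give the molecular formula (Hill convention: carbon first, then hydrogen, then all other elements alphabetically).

C14H16ClF2NO3

Walk through each heavy atom and fill implicit hydrogens from standard valence (C 4, N 3, O 2, S 2, halogen 1); for lowercase aromatic atoms, an aromatic c carries 1 H when it has two neighbours and 0 H with three, and aromatic n carries 0 H:
  atom 1: O, bond orders sum to 2 (valence 2) → 0 H
  atom 2: C, bond orders sum to 3 (valence 4) → 1 H
  atom 3: C, bond orders sum to 3 (valence 4) → 1 H
  atom 4: C, bond orders sum to 3 (valence 4) → 1 H
  atom 5: C, bond orders sum to 4 (valence 4) → 0 H
  atom 6: O, bond orders sum to 2 (valence 2) → 0 H
  atom 7: O, bond orders sum to 1 (valence 2) → 1 H
  atom 8: C, bond orders sum to 2 (valence 4) → 2 H
  atom 9: C, bond orders sum to 2 (valence 4) → 2 H
  atom 10: C, bond orders sum to 2 (valence 4) → 2 H
  atom 11: N, bond orders sum to 1 (valence 3) → 2 H
  atom 12: C, bond orders sum to 2 (valence 4) → 2 H
  atom 13: aromatic c, 3 neighbours → 0 H
  atom 14: aromatic c, 3 neighbours → 0 H
  atom 15: Cl (halogen, monovalent) → 0 H
  atom 16: aromatic c, 3 neighbours → 0 H
  atom 17: F (halogen, monovalent) → 0 H
  atom 18: aromatic c, 2 neighbours → 1 H
  atom 19: aromatic c, 3 neighbours → 0 H
  atom 20: aromatic c, 2 neighbours → 1 H
  atom 21: F (halogen, monovalent) → 0 H
Totals → C:14, H:16, Cl:1, F:2, N:1, O:3.
In Hill order: C14H16ClF2NO3.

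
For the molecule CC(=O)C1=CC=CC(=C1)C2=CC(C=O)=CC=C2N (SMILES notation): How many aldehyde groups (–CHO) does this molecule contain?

The aldehyde motif appears at heavy-atom position 13 in the SMILES.
Other groups present: 1 ketone, 1 primary amine.
Aldehyde count: 1.

1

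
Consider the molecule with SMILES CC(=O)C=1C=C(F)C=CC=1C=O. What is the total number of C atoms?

Count every carbon token in the SMILES (each C, including those in ring-closure positions and inside branches).
Carbon count: 9.

9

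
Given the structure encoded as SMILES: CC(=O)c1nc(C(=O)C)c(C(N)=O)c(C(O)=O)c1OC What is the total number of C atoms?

Count every carbon token in the SMILES (each C, including those in ring-closure positions and inside branches).
Carbon count: 12.

12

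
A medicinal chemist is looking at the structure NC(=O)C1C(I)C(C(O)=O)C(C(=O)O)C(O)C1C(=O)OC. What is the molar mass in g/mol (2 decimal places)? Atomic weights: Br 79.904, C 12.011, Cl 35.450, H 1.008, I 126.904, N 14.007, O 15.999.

First, the molecular formula is C11H14INO8 (counting implicit H from valence).
  C: 11 × 12.011 = 132.121
  H: 14 × 1.008 = 14.112
  I: 1 × 126.904 = 126.904
  N: 1 × 14.007 = 14.007
  O: 8 × 15.999 = 127.992
Sum: 11×12.011 + 14×1.008 + 1×126.904 + 1×14.007 + 8×15.999 = 415.136 → 415.14 g/mol.

415.14 g/mol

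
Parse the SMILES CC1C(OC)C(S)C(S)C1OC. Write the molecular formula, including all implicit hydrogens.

C8H16O2S2

Walk through each heavy atom and fill implicit hydrogens from standard valence (C 4, N 3, O 2, S 2, halogen 1):
  atom 1: C, bond orders sum to 1 (valence 4) → 3 H
  atom 2: C, bond orders sum to 3 (valence 4) → 1 H
  atom 3: C, bond orders sum to 3 (valence 4) → 1 H
  atom 4: O, bond orders sum to 2 (valence 2) → 0 H
  atom 5: C, bond orders sum to 1 (valence 4) → 3 H
  atom 6: C, bond orders sum to 3 (valence 4) → 1 H
  atom 7: S, bond orders sum to 1 (valence 2) → 1 H
  atom 8: C, bond orders sum to 3 (valence 4) → 1 H
  atom 9: S, bond orders sum to 1 (valence 2) → 1 H
  atom 10: C, bond orders sum to 3 (valence 4) → 1 H
  atom 11: O, bond orders sum to 2 (valence 2) → 0 H
  atom 12: C, bond orders sum to 1 (valence 4) → 3 H
Totals → C:8, H:16, O:2, S:2.
In Hill order: C8H16O2S2.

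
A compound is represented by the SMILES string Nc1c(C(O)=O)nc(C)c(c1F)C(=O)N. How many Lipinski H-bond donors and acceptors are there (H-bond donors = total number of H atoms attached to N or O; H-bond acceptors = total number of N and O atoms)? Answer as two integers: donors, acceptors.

5, 6

Donors: find every N or O and count the H atoms it carries.
  atom 1 (N): bond orders sum to 1 → 2 H
  atom 5 (O): bond orders sum to 1 → 1 H
  atom 6 (O): bond orders sum to 2 → 0 H
  atom 7 (N): bond orders sum to 3 → 0 H
  atom 14 (O): bond orders sum to 2 → 0 H
  atom 15 (N): bond orders sum to 1 → 2 H
Lipinski HBD = 5.
Acceptors: N atoms = 3, O atoms = 3 → HBA = 6.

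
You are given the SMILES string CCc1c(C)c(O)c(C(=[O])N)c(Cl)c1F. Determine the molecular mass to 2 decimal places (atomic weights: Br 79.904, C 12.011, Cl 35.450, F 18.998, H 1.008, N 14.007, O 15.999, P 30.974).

231.65 g/mol

First, the molecular formula is C10H11ClFNO2 (counting implicit H from valence).
  C: 10 × 12.011 = 120.110
  Cl: 1 × 35.450 = 35.450
  F: 1 × 18.998 = 18.998
  H: 11 × 1.008 = 11.088
  N: 1 × 14.007 = 14.007
  O: 2 × 15.999 = 31.998
Sum: 10×12.011 + 1×35.450 + 1×18.998 + 11×1.008 + 1×14.007 + 2×15.999 = 231.651 → 231.65 g/mol.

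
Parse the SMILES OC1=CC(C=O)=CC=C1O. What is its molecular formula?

Walk through each heavy atom and fill implicit hydrogens from standard valence (C 4, N 3, O 2, S 2, halogen 1):
  atom 1: O, bond orders sum to 1 (valence 2) → 1 H
  atom 2: C, bond orders sum to 4 (valence 4) → 0 H
  atom 3: C, bond orders sum to 3 (valence 4) → 1 H
  atom 4: C, bond orders sum to 4 (valence 4) → 0 H
  atom 5: C, bond orders sum to 3 (valence 4) → 1 H
  atom 6: O, bond orders sum to 2 (valence 2) → 0 H
  atom 7: C, bond orders sum to 3 (valence 4) → 1 H
  atom 8: C, bond orders sum to 3 (valence 4) → 1 H
  atom 9: C, bond orders sum to 4 (valence 4) → 0 H
  atom 10: O, bond orders sum to 1 (valence 2) → 1 H
Totals → C:7, H:6, O:3.

C7H6O3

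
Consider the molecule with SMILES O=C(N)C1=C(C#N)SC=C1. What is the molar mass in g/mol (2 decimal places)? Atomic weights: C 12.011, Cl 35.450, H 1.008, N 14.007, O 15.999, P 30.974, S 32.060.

152.17 g/mol

First, the molecular formula is C6H4N2OS (counting implicit H from valence).
  C: 6 × 12.011 = 72.066
  H: 4 × 1.008 = 4.032
  N: 2 × 14.007 = 28.014
  O: 1 × 15.999 = 15.999
  S: 1 × 32.060 = 32.060
Sum: 6×12.011 + 4×1.008 + 2×14.007 + 1×15.999 + 1×32.060 = 152.171 → 152.17 g/mol.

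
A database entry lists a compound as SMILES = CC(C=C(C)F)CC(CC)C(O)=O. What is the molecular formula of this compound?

C10H17FO2

Walk through each heavy atom and fill implicit hydrogens from standard valence (C 4, N 3, O 2, S 2, halogen 1):
  atom 1: C, bond orders sum to 1 (valence 4) → 3 H
  atom 2: C, bond orders sum to 3 (valence 4) → 1 H
  atom 3: C, bond orders sum to 3 (valence 4) → 1 H
  atom 4: C, bond orders sum to 4 (valence 4) → 0 H
  atom 5: C, bond orders sum to 1 (valence 4) → 3 H
  atom 6: F (halogen, monovalent) → 0 H
  atom 7: C, bond orders sum to 2 (valence 4) → 2 H
  atom 8: C, bond orders sum to 3 (valence 4) → 1 H
  atom 9: C, bond orders sum to 2 (valence 4) → 2 H
  atom 10: C, bond orders sum to 1 (valence 4) → 3 H
  atom 11: C, bond orders sum to 4 (valence 4) → 0 H
  atom 12: O, bond orders sum to 1 (valence 2) → 1 H
  atom 13: O, bond orders sum to 2 (valence 2) → 0 H
Totals → C:10, H:17, F:1, O:2.
In Hill order: C10H17FO2.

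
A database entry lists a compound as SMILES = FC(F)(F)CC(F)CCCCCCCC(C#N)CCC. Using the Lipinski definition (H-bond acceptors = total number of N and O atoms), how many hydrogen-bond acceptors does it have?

N atoms: 1; O atoms: 0.
Lipinski HBA = 1 + 0 = 1.

1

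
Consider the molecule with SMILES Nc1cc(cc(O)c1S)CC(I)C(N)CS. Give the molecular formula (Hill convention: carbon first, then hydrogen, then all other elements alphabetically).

Walk through each heavy atom and fill implicit hydrogens from standard valence (C 4, N 3, O 2, S 2, halogen 1); for lowercase aromatic atoms, an aromatic c carries 1 H when it has two neighbours and 0 H with three, and aromatic n carries 0 H:
  atom 1: N, bond orders sum to 1 (valence 3) → 2 H
  atom 2: aromatic c, 3 neighbours → 0 H
  atom 3: aromatic c, 2 neighbours → 1 H
  atom 4: aromatic c, 3 neighbours → 0 H
  atom 5: aromatic c, 2 neighbours → 1 H
  atom 6: aromatic c, 3 neighbours → 0 H
  atom 7: O, bond orders sum to 1 (valence 2) → 1 H
  atom 8: aromatic c, 3 neighbours → 0 H
  atom 9: S, bond orders sum to 1 (valence 2) → 1 H
  atom 10: C, bond orders sum to 2 (valence 4) → 2 H
  atom 11: C, bond orders sum to 3 (valence 4) → 1 H
  atom 12: I (halogen, monovalent) → 0 H
  atom 13: C, bond orders sum to 3 (valence 4) → 1 H
  atom 14: N, bond orders sum to 1 (valence 3) → 2 H
  atom 15: C, bond orders sum to 2 (valence 4) → 2 H
  atom 16: S, bond orders sum to 1 (valence 2) → 1 H
Totals → C:10, H:15, I:1, N:2, O:1, S:2.

C10H15IN2OS2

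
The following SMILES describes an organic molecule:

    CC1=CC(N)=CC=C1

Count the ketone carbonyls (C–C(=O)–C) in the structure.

Scan the SMILES for the ketone motif — none present.
Groups that are present: 1 primary amine.

0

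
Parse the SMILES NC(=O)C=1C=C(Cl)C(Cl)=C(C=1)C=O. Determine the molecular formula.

C8H5Cl2NO2

Walk through each heavy atom and fill implicit hydrogens from standard valence (C 4, N 3, O 2, S 2, halogen 1):
  atom 1: N, bond orders sum to 1 (valence 3) → 2 H
  atom 2: C, bond orders sum to 4 (valence 4) → 0 H
  atom 3: O, bond orders sum to 2 (valence 2) → 0 H
  atom 4: C, bond orders sum to 4 (valence 4) → 0 H
  atom 5: C, bond orders sum to 3 (valence 4) → 1 H
  atom 6: C, bond orders sum to 4 (valence 4) → 0 H
  atom 7: Cl (halogen, monovalent) → 0 H
  atom 8: C, bond orders sum to 4 (valence 4) → 0 H
  atom 9: Cl (halogen, monovalent) → 0 H
  atom 10: C, bond orders sum to 4 (valence 4) → 0 H
  atom 11: C, bond orders sum to 3 (valence 4) → 1 H
  atom 12: C, bond orders sum to 3 (valence 4) → 1 H
  atom 13: O, bond orders sum to 2 (valence 2) → 0 H
Totals → C:8, H:5, Cl:2, N:1, O:2.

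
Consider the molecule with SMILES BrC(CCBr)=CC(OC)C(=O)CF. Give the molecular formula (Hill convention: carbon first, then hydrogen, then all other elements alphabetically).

Walk through each heavy atom and fill implicit hydrogens from standard valence (C 4, N 3, O 2, S 2, halogen 1):
  atom 1: Br (halogen, monovalent) → 0 H
  atom 2: C, bond orders sum to 4 (valence 4) → 0 H
  atom 3: C, bond orders sum to 2 (valence 4) → 2 H
  atom 4: C, bond orders sum to 2 (valence 4) → 2 H
  atom 5: Br (halogen, monovalent) → 0 H
  atom 6: C, bond orders sum to 3 (valence 4) → 1 H
  atom 7: C, bond orders sum to 3 (valence 4) → 1 H
  atom 8: O, bond orders sum to 2 (valence 2) → 0 H
  atom 9: C, bond orders sum to 1 (valence 4) → 3 H
  atom 10: C, bond orders sum to 4 (valence 4) → 0 H
  atom 11: O, bond orders sum to 2 (valence 2) → 0 H
  atom 12: C, bond orders sum to 2 (valence 4) → 2 H
  atom 13: F (halogen, monovalent) → 0 H
Totals → C:8, H:11, Br:2, F:1, O:2.
In Hill order: C8H11Br2FO2.

C8H11Br2FO2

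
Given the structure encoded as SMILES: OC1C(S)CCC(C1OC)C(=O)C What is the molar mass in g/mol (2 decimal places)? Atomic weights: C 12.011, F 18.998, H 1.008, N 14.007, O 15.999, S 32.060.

First, the molecular formula is C9H16O3S (counting implicit H from valence).
  C: 9 × 12.011 = 108.099
  H: 16 × 1.008 = 16.128
  O: 3 × 15.999 = 47.997
  S: 1 × 32.060 = 32.060
Sum: 9×12.011 + 16×1.008 + 3×15.999 + 1×32.060 = 204.284 → 204.28 g/mol.

204.28 g/mol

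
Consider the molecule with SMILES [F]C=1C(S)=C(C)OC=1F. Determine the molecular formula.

C5H4F2OS

Walk through each heavy atom and fill implicit hydrogens from standard valence (C 4, N 3, O 2, S 2, halogen 1):
  atom 1: F with explicit H count 0
  atom 2: C, bond orders sum to 4 (valence 4) → 0 H
  atom 3: C, bond orders sum to 4 (valence 4) → 0 H
  atom 4: S, bond orders sum to 1 (valence 2) → 1 H
  atom 5: C, bond orders sum to 4 (valence 4) → 0 H
  atom 6: C, bond orders sum to 1 (valence 4) → 3 H
  atom 7: O, bond orders sum to 2 (valence 2) → 0 H
  atom 8: C, bond orders sum to 4 (valence 4) → 0 H
  atom 9: F (halogen, monovalent) → 0 H
Totals → C:5, H:4, F:2, O:1, S:1.
In Hill order: C5H4F2OS.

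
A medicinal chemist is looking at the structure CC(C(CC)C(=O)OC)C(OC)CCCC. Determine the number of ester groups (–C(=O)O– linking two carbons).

The ester motif appears at heavy-atom position 6 in the SMILES.
Other groups present: 1 ether.
Ester count: 1.

1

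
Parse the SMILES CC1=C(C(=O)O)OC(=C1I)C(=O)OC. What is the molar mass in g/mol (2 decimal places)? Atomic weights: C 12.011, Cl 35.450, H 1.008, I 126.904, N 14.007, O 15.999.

310.04 g/mol

First, the molecular formula is C8H7IO5 (counting implicit H from valence).
  C: 8 × 12.011 = 96.088
  H: 7 × 1.008 = 7.056
  I: 1 × 126.904 = 126.904
  O: 5 × 15.999 = 79.995
Sum: 8×12.011 + 7×1.008 + 1×126.904 + 5×15.999 = 310.043 → 310.04 g/mol.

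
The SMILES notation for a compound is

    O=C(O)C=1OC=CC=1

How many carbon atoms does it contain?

5

Count every carbon token in the SMILES (each C, including those in ring-closure positions and inside branches).
Carbon count: 5.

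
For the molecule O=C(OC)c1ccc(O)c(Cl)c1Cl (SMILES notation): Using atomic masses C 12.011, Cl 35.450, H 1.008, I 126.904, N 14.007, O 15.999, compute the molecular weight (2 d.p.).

First, the molecular formula is C8H6Cl2O3 (counting implicit H from valence).
  C: 8 × 12.011 = 96.088
  Cl: 2 × 35.450 = 70.900
  H: 6 × 1.008 = 6.048
  O: 3 × 15.999 = 47.997
Sum: 8×12.011 + 2×35.450 + 6×1.008 + 3×15.999 = 221.033 → 221.03 g/mol.

221.03 g/mol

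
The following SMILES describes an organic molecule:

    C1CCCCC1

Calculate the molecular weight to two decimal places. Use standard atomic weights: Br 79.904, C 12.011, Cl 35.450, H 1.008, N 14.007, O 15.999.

First, the molecular formula is C6H12 (counting implicit H from valence).
  C: 6 × 12.011 = 72.066
  H: 12 × 1.008 = 12.096
Sum: 6×12.011 + 12×1.008 = 84.162 → 84.16 g/mol.

84.16 g/mol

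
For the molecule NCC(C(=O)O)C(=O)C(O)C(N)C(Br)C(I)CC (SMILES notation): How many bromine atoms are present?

1

Scan the SMILES for Br atoms (remember two-letter symbols like Cl and Br are single atoms).
Bromine count: 1.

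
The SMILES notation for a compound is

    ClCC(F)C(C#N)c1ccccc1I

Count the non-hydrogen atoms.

14

Every atom symbol written in the SMILES (organic subset) is one heavy atom; implicit H are not written.
Heavy atoms by element → C:10, Cl:1, F:1, I:1, N:1.
Total: 14.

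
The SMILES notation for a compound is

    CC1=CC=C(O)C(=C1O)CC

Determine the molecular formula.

C9H12O2

Walk through each heavy atom and fill implicit hydrogens from standard valence (C 4, N 3, O 2, S 2, halogen 1):
  atom 1: C, bond orders sum to 1 (valence 4) → 3 H
  atom 2: C, bond orders sum to 4 (valence 4) → 0 H
  atom 3: C, bond orders sum to 3 (valence 4) → 1 H
  atom 4: C, bond orders sum to 3 (valence 4) → 1 H
  atom 5: C, bond orders sum to 4 (valence 4) → 0 H
  atom 6: O, bond orders sum to 1 (valence 2) → 1 H
  atom 7: C, bond orders sum to 4 (valence 4) → 0 H
  atom 8: C, bond orders sum to 4 (valence 4) → 0 H
  atom 9: O, bond orders sum to 1 (valence 2) → 1 H
  atom 10: C, bond orders sum to 2 (valence 4) → 2 H
  atom 11: C, bond orders sum to 1 (valence 4) → 3 H
Totals → C:9, H:12, O:2.
In Hill order: C9H12O2.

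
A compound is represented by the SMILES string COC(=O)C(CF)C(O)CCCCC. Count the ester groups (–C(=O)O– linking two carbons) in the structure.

The ester motif appears at heavy-atom position 3 in the SMILES.
Other groups present: 1 hydroxyl.
Ester count: 1.

1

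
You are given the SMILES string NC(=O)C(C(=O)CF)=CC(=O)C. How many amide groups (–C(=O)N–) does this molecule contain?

1

The amide motif appears at heavy-atom position 2 in the SMILES.
Other groups present: 1 alkene, 2 ketone.
Amide count: 1.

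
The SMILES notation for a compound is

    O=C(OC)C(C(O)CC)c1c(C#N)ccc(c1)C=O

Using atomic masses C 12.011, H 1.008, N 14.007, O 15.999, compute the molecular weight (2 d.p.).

261.28 g/mol

First, the molecular formula is C14H15NO4 (counting implicit H from valence).
  C: 14 × 12.011 = 168.154
  H: 15 × 1.008 = 15.120
  N: 1 × 14.007 = 14.007
  O: 4 × 15.999 = 63.996
Sum: 14×12.011 + 15×1.008 + 1×14.007 + 4×15.999 = 261.277 → 261.28 g/mol.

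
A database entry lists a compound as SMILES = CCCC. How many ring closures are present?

In SMILES, each pair of matching ring-closure digits denotes one ring-closing bond; the number of such bonds equals the number of independent rings.
Ring-closure bonds here: 0.

0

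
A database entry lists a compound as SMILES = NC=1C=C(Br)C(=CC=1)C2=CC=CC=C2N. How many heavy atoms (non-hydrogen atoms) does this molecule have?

15

Every atom symbol written in the SMILES (organic subset) is one heavy atom; implicit H are not written.
Heavy atoms by element → Br:1, C:12, N:2.
Total: 15.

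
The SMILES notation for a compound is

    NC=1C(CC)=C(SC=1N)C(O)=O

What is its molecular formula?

Walk through each heavy atom and fill implicit hydrogens from standard valence (C 4, N 3, O 2, S 2, halogen 1):
  atom 1: N, bond orders sum to 1 (valence 3) → 2 H
  atom 2: C, bond orders sum to 4 (valence 4) → 0 H
  atom 3: C, bond orders sum to 4 (valence 4) → 0 H
  atom 4: C, bond orders sum to 2 (valence 4) → 2 H
  atom 5: C, bond orders sum to 1 (valence 4) → 3 H
  atom 6: C, bond orders sum to 4 (valence 4) → 0 H
  atom 7: S, bond orders sum to 2 (valence 2) → 0 H
  atom 8: C, bond orders sum to 4 (valence 4) → 0 H
  atom 9: N, bond orders sum to 1 (valence 3) → 2 H
  atom 10: C, bond orders sum to 4 (valence 4) → 0 H
  atom 11: O, bond orders sum to 1 (valence 2) → 1 H
  atom 12: O, bond orders sum to 2 (valence 2) → 0 H
Totals → C:7, H:10, N:2, O:2, S:1.

C7H10N2O2S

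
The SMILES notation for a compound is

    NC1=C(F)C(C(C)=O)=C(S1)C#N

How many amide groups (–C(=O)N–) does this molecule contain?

0

Scan the SMILES for the amide motif — none present.
Groups that are present: 1 ketone, 1 nitrile, 1 primary amine.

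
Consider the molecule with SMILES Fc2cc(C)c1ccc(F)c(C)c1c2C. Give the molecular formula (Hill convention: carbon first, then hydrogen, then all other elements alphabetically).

Walk through each heavy atom and fill implicit hydrogens from standard valence (C 4, N 3, O 2, S 2, halogen 1); for lowercase aromatic atoms, an aromatic c carries 1 H when it has two neighbours and 0 H with three, and aromatic n carries 0 H:
  atom 1: F (halogen, monovalent) → 0 H
  atom 2: aromatic c, 3 neighbours → 0 H
  atom 3: aromatic c, 2 neighbours → 1 H
  atom 4: aromatic c, 3 neighbours → 0 H
  atom 5: C, bond orders sum to 1 (valence 4) → 3 H
  atom 6: aromatic c, 3 neighbours → 0 H
  atom 7: aromatic c, 2 neighbours → 1 H
  atom 8: aromatic c, 2 neighbours → 1 H
  atom 9: aromatic c, 3 neighbours → 0 H
  atom 10: F (halogen, monovalent) → 0 H
  atom 11: aromatic c, 3 neighbours → 0 H
  atom 12: C, bond orders sum to 1 (valence 4) → 3 H
  atom 13: aromatic c, 3 neighbours → 0 H
  atom 14: aromatic c, 3 neighbours → 0 H
  atom 15: C, bond orders sum to 1 (valence 4) → 3 H
Totals → C:13, H:12, F:2.
In Hill order: C13H12F2.

C13H12F2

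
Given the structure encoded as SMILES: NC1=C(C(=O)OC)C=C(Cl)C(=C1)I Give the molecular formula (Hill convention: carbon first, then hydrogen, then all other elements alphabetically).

C8H7ClINO2

Walk through each heavy atom and fill implicit hydrogens from standard valence (C 4, N 3, O 2, S 2, halogen 1):
  atom 1: N, bond orders sum to 1 (valence 3) → 2 H
  atom 2: C, bond orders sum to 4 (valence 4) → 0 H
  atom 3: C, bond orders sum to 4 (valence 4) → 0 H
  atom 4: C, bond orders sum to 4 (valence 4) → 0 H
  atom 5: O, bond orders sum to 2 (valence 2) → 0 H
  atom 6: O, bond orders sum to 2 (valence 2) → 0 H
  atom 7: C, bond orders sum to 1 (valence 4) → 3 H
  atom 8: C, bond orders sum to 3 (valence 4) → 1 H
  atom 9: C, bond orders sum to 4 (valence 4) → 0 H
  atom 10: Cl (halogen, monovalent) → 0 H
  atom 11: C, bond orders sum to 4 (valence 4) → 0 H
  atom 12: C, bond orders sum to 3 (valence 4) → 1 H
  atom 13: I (halogen, monovalent) → 0 H
Totals → C:8, H:7, Cl:1, I:1, N:1, O:2.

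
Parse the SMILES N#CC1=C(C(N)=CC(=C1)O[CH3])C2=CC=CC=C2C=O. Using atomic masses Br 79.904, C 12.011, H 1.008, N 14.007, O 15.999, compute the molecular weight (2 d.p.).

First, the molecular formula is C15H12N2O2 (counting implicit H from valence).
  C: 15 × 12.011 = 180.165
  H: 12 × 1.008 = 12.096
  N: 2 × 14.007 = 28.014
  O: 2 × 15.999 = 31.998
Sum: 15×12.011 + 12×1.008 + 2×14.007 + 2×15.999 = 252.273 → 252.27 g/mol.

252.27 g/mol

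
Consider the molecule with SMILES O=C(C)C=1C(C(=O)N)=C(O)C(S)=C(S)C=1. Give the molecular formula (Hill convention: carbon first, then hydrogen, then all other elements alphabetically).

C9H9NO3S2

Walk through each heavy atom and fill implicit hydrogens from standard valence (C 4, N 3, O 2, S 2, halogen 1):
  atom 1: O, bond orders sum to 2 (valence 2) → 0 H
  atom 2: C, bond orders sum to 4 (valence 4) → 0 H
  atom 3: C, bond orders sum to 1 (valence 4) → 3 H
  atom 4: C, bond orders sum to 4 (valence 4) → 0 H
  atom 5: C, bond orders sum to 4 (valence 4) → 0 H
  atom 6: C, bond orders sum to 4 (valence 4) → 0 H
  atom 7: O, bond orders sum to 2 (valence 2) → 0 H
  atom 8: N, bond orders sum to 1 (valence 3) → 2 H
  atom 9: C, bond orders sum to 4 (valence 4) → 0 H
  atom 10: O, bond orders sum to 1 (valence 2) → 1 H
  atom 11: C, bond orders sum to 4 (valence 4) → 0 H
  atom 12: S, bond orders sum to 1 (valence 2) → 1 H
  atom 13: C, bond orders sum to 4 (valence 4) → 0 H
  atom 14: S, bond orders sum to 1 (valence 2) → 1 H
  atom 15: C, bond orders sum to 3 (valence 4) → 1 H
Totals → C:9, H:9, N:1, O:3, S:2.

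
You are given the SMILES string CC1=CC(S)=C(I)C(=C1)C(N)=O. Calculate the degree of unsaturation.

5

Degree of unsaturation = (number of rings) + (number of π bonds).
Ring closures in the SMILES: 1.
π bonds: 4 double bonds (each 1 DoU) → 4 DoU from unsaturation.
Total DoU = 1 + 4 = 5.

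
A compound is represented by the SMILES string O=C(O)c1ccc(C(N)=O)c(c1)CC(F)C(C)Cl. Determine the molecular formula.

Walk through each heavy atom and fill implicit hydrogens from standard valence (C 4, N 3, O 2, S 2, halogen 1); for lowercase aromatic atoms, an aromatic c carries 1 H when it has two neighbours and 0 H with three, and aromatic n carries 0 H:
  atom 1: O, bond orders sum to 2 (valence 2) → 0 H
  atom 2: C, bond orders sum to 4 (valence 4) → 0 H
  atom 3: O, bond orders sum to 1 (valence 2) → 1 H
  atom 4: aromatic c, 3 neighbours → 0 H
  atom 5: aromatic c, 2 neighbours → 1 H
  atom 6: aromatic c, 2 neighbours → 1 H
  atom 7: aromatic c, 3 neighbours → 0 H
  atom 8: C, bond orders sum to 4 (valence 4) → 0 H
  atom 9: N, bond orders sum to 1 (valence 3) → 2 H
  atom 10: O, bond orders sum to 2 (valence 2) → 0 H
  atom 11: aromatic c, 3 neighbours → 0 H
  atom 12: aromatic c, 2 neighbours → 1 H
  atom 13: C, bond orders sum to 2 (valence 4) → 2 H
  atom 14: C, bond orders sum to 3 (valence 4) → 1 H
  atom 15: F (halogen, monovalent) → 0 H
  atom 16: C, bond orders sum to 3 (valence 4) → 1 H
  atom 17: C, bond orders sum to 1 (valence 4) → 3 H
  atom 18: Cl (halogen, monovalent) → 0 H
Totals → C:12, H:13, Cl:1, F:1, N:1, O:3.
In Hill order: C12H13ClFNO3.

C12H13ClFNO3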